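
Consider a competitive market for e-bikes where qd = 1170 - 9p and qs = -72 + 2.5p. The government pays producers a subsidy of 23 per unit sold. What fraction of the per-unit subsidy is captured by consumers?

Pre-subsidy: 1170 - 9p = -72 + 2.5p gives p* = 108, q* = 198.
With the subsidy, sellers receive ps = pb + 23 for each unit, where pb is the price buyers pay.
Supply in terms of pb becomes qs = -72 + 2.5(pb + 23) = -14.5 + 2.5pb. Setting this equal to demand: 1170 - 9pb = -14.5 + 2.5pb, so pb = 103.
Sellers receive ps = 103 + 23 = 126; q' = 1170 − 9·103 = 243.
Buyers' price falls by p* − pb = 108 − 103 = 5; sellers' price rises by ps − p* = 126 − 108 = 18.
So consumers capture 5/23 = 5/23 of each unit of subsidy.

Consumer share = 5/23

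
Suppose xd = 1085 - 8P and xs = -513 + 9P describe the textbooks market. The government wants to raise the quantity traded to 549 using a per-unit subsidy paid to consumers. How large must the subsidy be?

At x = 549, invert demand for the buyer price: Pb = (1085 − 549)/8 = 67; invert supply for the seller price: Ps = (549 − (-513))/9 = 118.
The subsidy must fill the gap: s = Ps − Pb = 118 − 67 = 51.

Required subsidy s = 51 per unit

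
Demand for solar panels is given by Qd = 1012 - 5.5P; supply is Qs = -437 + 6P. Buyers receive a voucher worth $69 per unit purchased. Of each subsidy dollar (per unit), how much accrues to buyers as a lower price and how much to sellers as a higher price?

Buyers gain $36 per unit; sellers gain $33 per unit

Pre-subsidy: 1012 - 5.5P = -437 + 6P gives P* = 126, Q* = 319.
With the rebate, buyers effectively pay Pb = Ps − 69, where Ps is the price sellers receive.
Demand in terms of Ps becomes Qd = 1012 − 5.5(Ps − 69) = 1391.5 - 5.5Ps. Setting this equal to supply: 1391.5 - 5.5Ps = -437 + 6Ps, so Ps = 159.
Buyers pay Pb = 159 − 69 = 90; Q' = -437 + 6·159 = 517.
Buyers' price falls by P* − Pb = 126 − 90 = 36; sellers' price rises by Ps − P* = 159 − 126 = 33.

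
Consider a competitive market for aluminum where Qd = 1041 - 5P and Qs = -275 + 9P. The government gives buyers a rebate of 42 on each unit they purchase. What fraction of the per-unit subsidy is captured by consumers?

Pre-subsidy: 1041 - 5P = -275 + 9P gives P* = 94, Q* = 571.
With the rebate, buyers effectively pay Pb = Ps − 42, where Ps is the price sellers receive.
Demand in terms of Ps becomes Qd = 1041 − 5(Ps − 42) = 1251 - 5Ps. Setting this equal to supply: 1251 - 5Ps = -275 + 9Ps, so Ps = 109.
Buyers pay Pb = 109 − 42 = 67; Q' = -275 + 9·109 = 706.
Buyers' price falls by P* − Pb = 94 − 67 = 27; sellers' price rises by Ps − P* = 109 − 94 = 15.
So consumers capture 27/42 = 9/14 of each unit of subsidy.

Consumer share = 9/14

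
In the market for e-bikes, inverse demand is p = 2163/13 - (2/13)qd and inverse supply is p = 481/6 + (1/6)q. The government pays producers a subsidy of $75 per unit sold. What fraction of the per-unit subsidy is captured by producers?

Pre-subsidy: 2163/13 - (2/13)q = 481/6 + (1/6)q gives q* = 269 and p* = 125.
With the subsidy, sellers receive ps = pb + 75 for each unit, where pb is the price buyers pay.
On the curves, pb = 2163/13 - (2/13)q and ps = 481/6 + (1/6)q; the wedge ps − pb = 75 gives 481/6 + (1/6)q − (2163/13 - (2/13)q) = 75, so q' = 503.
Then pb = 2163/13 − (2/13)·503 = 89 and ps = 481/6 + (1/6)·503 = 164.
Buyers' price falls by p* − pb = 125 − 89 = 36; sellers' price rises by ps − p* = 164 − 125 = 39.
So producers capture 39/75 = 0.52 of each unit of subsidy.

Producer share = 0.52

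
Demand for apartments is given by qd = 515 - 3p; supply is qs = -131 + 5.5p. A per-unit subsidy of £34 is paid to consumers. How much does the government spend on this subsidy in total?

Government cost = £12002

Pre-subsidy: 515 - 3p = -131 + 5.5p gives p* = 76, q* = 287.
With the rebate, buyers effectively pay pb = ps − 34, where ps is the price sellers receive.
Demand in terms of ps becomes qd = 515 − 3(ps − 34) = 617 - 3ps. Setting this equal to supply: 617 - 3ps = -131 + 5.5ps, so ps = 88.
Buyers pay pb = 88 − 34 = 54; q' = -131 + 5.5·88 = 353.
Government outlay = subsidy × quantity = 34 × 353 = 12002.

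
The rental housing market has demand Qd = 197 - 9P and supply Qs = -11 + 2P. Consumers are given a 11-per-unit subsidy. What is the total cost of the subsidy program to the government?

Government cost = 493

Pre-subsidy: 197 - 9P = -11 + 2P gives P* = 208/11, Q* = 295/11.
With the rebate, buyers effectively pay Pb = Ps − 11, where Ps is the price sellers receive.
Demand in terms of Ps becomes Qd = 197 − 9(Ps − 11) = 296 - 9Ps. Setting this equal to supply: 296 - 9Ps = -11 + 2Ps, so Ps = 307/11.
Buyers pay Pb = 307/11 − 11 = 186/11; Q' = -11 + 2·(307/11) = 493/11.
Government outlay = subsidy × quantity = 11 × 493/11 = 493.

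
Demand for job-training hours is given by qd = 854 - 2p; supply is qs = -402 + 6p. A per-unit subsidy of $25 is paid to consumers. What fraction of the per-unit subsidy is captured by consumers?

Consumer share = 0.75

Pre-subsidy: 854 - 2p = -402 + 6p gives p* = 157, q* = 540.
With the rebate, buyers effectively pay pb = ps − 25, where ps is the price sellers receive.
Demand in terms of ps becomes qd = 854 − 2(ps − 25) = 904 - 2ps. Setting this equal to supply: 904 - 2ps = -402 + 6ps, so ps = 163.25.
Buyers pay pb = 163.25 − 25 = 138.25; q' = -402 + 6·163.25 = 577.5.
Buyers' price falls by p* − pb = 157 − 138.25 = 18.75; sellers' price rises by ps − p* = 163.25 − 157 = 6.25.
So consumers capture 18.75/25 = 0.75 of each unit of subsidy.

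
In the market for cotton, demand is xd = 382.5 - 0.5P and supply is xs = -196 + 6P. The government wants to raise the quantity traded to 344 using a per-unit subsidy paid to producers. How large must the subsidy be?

At x = 344, invert demand for the buyer price: Pb = (382.5 − 344)/0.5 = 77; invert supply for the seller price: Ps = (344 − (-196))/6 = 90.
The subsidy must fill the gap: s = Ps − Pb = 90 − 77 = 13.

Required subsidy s = 13 per unit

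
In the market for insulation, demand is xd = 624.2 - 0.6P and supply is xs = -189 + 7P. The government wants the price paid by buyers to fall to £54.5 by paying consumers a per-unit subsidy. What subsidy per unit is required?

Required subsidy s = £57 per unit

At a buyer price of 54.5, quantity demanded is 624.2 − 0.6·54.5 = 591.5.
Sellers supply 591.5 only when they receive Ps with -189 + 7·Ps = 591.5, i.e. Ps = 111.5.
s = Ps − Pb = 111.5 − 54.5 = 57.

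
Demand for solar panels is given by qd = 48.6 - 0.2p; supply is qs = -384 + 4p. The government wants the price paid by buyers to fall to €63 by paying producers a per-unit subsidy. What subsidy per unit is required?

At a buyer price of 63, quantity demanded is 48.6 − 0.2·63 = 36.
Sellers supply 36 only when they receive ps with -384 + 4·ps = 36, i.e. ps = 105.
s = ps − pb = 105 − 63 = 42.

Required subsidy s = €42 per unit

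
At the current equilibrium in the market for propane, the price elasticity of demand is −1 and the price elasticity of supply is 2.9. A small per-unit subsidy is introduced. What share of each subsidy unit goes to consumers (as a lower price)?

Consumer share = 29/39

For a small subsidy around the equilibrium, the benefit split depends on the relative slopes, which at a point are proportional to the elasticities.
Buyer share = εs/(εs + |εd|) = 2.9/(2.9 + 1) = 29/39; seller share = |εd|/(εs + |εd|) = 10/39.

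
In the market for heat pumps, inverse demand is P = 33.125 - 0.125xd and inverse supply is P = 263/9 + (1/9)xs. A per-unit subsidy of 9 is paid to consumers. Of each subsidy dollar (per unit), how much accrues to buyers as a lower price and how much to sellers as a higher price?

Buyers gain 81/17 per unit; sellers gain 72/17 per unit

Pre-subsidy: 33.125 - 0.125x = 263/9 + (1/9)x gives x* = 281/17 and P* = 528/17.
With the rebate, buyers effectively pay Pb = Ps − 9, where Ps is the price sellers receive.
On the curves, Pb = 33.125 - 0.125x and Ps = 263/9 + (1/9)x; the wedge Ps − Pb = 9 gives 263/9 + (1/9)x − (33.125 - 0.125x) = 9, so x' = 929/17.
Then Pb = 33.125 − 0.125·(929/17) = 447/17 and Ps = 263/9 + (1/9)·(929/17) = 600/17.
Buyers' price falls by P* − Pb = 528/17 − 447/17 = 81/17; sellers' price rises by Ps − P* = 600/17 − 528/17 = 72/17.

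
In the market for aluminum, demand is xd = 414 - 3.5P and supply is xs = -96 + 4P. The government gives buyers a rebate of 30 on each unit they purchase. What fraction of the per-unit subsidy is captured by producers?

Producer share = 7/15

Pre-subsidy: 414 - 3.5P = -96 + 4P gives P* = 68, x* = 176.
With the rebate, buyers effectively pay Pb = Ps − 30, where Ps is the price sellers receive.
Demand in terms of Ps becomes xd = 414 − 3.5(Ps − 30) = 519 - 3.5Ps. Setting this equal to supply: 519 - 3.5Ps = -96 + 4Ps, so Ps = 82.
Buyers pay Pb = 82 − 30 = 52; x' = -96 + 4·82 = 232.
Buyers' price falls by P* − Pb = 68 − 52 = 16; sellers' price rises by Ps − P* = 82 − 68 = 14.
So producers capture 14/30 = 7/15 of each unit of subsidy.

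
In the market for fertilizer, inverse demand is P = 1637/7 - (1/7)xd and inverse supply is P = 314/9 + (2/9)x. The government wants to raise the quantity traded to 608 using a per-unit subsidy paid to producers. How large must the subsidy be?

At x = 608, from the demand curve buyers pay Pb = 1637/7 − (1/7)·608 = 147; from the supply curve sellers need Ps = 314/9 + (2/9)·608 = 170.
The subsidy must fill the gap: s = Ps − Pb = 170 − 147 = 23.

Required subsidy s = 23 per unit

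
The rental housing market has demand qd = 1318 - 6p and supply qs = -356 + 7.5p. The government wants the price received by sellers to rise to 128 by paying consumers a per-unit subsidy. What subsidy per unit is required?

At a seller price of 128, quantity supplied is -356 + 7.5·128 = 604.
Buyers absorb 604 only when they pay pb with 1318 − 6·pb = 604, i.e. pb = 119.
s = ps − pb = 128 − 119 = 9.

Required subsidy s = 9 per unit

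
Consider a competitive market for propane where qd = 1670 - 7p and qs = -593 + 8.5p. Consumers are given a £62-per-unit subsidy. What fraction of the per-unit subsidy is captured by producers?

Producer share = 14/31

Pre-subsidy: 1670 - 7p = -593 + 8.5p gives p* = 146, q* = 648.
With the rebate, buyers effectively pay pb = ps − 62, where ps is the price sellers receive.
Demand in terms of ps becomes qd = 1670 − 7(ps − 62) = 2104 - 7ps. Setting this equal to supply: 2104 - 7ps = -593 + 8.5ps, so ps = 174.
Buyers pay pb = 174 − 62 = 112; q' = -593 + 8.5·174 = 886.
Buyers' price falls by p* − pb = 146 − 112 = 34; sellers' price rises by ps − p* = 174 − 146 = 28.
So producers capture 28/62 = 14/31 of each unit of subsidy.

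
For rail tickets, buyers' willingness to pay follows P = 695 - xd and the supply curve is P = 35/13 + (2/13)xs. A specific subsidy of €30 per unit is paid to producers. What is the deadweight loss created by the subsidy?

Pre-subsidy: 695 - x = 35/13 + (2/13)x gives x* = 600 and P* = 95.
With the subsidy, sellers receive Ps = Pb + 30 for each unit, where Pb is the price buyers pay.
On the curves, Pb = 695 - x and Ps = 35/13 + (2/13)x; the wedge Ps − Pb = 30 gives 35/13 + (2/13)x − (695 - x) = 30, so x' = 626.
Then Pb = 695 − 1·626 = 69 and Ps = 35/13 + (2/13)·626 = 99.
The subsidy expands output by 626 − 600 = 26 past the efficient level; on those units the gap between marginal cost and willingness to pay runs from 0 up to 30.
DWL = ½ × 30 × 26 = 390.

Deadweight loss = €390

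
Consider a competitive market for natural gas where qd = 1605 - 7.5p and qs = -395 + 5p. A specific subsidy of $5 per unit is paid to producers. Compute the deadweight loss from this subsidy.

Deadweight loss = $37.5

Pre-subsidy: 1605 - 7.5p = -395 + 5p gives p* = 160, q* = 405.
With the subsidy, sellers receive ps = pb + 5 for each unit, where pb is the price buyers pay.
Supply in terms of pb becomes qs = -395 + 5(pb + 5) = -370 + 5pb. Setting this equal to demand: 1605 - 7.5pb = -370 + 5pb, so pb = 158.
Sellers receive ps = 158 + 5 = 163; q' = 1605 − 7.5·158 = 420.
The subsidy expands output by 420 − 405 = 15 past the efficient level; on those units the gap between marginal cost and willingness to pay runs from 0 up to 5.
DWL = ½ × 5 × 15 = 37.5.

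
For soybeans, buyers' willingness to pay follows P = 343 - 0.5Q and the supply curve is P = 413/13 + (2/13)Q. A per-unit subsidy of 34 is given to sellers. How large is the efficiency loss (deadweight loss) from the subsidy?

Deadweight loss = 884

Pre-subsidy: 343 - 0.5Q = 413/13 + (2/13)Q gives Q* = 476 and P* = 105.
With the subsidy, sellers receive Ps = Pb + 34 for each unit, where Pb is the price buyers pay.
On the curves, Pb = 343 - 0.5Q and Ps = 413/13 + (2/13)Q; the wedge Ps − Pb = 34 gives 413/13 + (2/13)Q − (343 - 0.5Q) = 34, so Q' = 528.
Then Pb = 343 − 0.5·528 = 79 and Ps = 413/13 + (2/13)·528 = 113.
The subsidy expands output by 528 − 476 = 52 past the efficient level; on those units the gap between marginal cost and willingness to pay runs from 0 up to 34.
DWL = ½ × 34 × 52 = 884.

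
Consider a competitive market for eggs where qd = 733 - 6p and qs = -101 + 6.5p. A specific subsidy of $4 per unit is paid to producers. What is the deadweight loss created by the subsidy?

Deadweight loss = $24.96

Pre-subsidy: 733 - 6p = -101 + 6.5p gives p* = 66.72, q* = 332.68.
With the subsidy, sellers receive ps = pb + 4 for each unit, where pb is the price buyers pay.
Supply in terms of pb becomes qs = -101 + 6.5(pb + 4) = -75 + 6.5pb. Setting this equal to demand: 733 - 6pb = -75 + 6.5pb, so pb = 64.64.
Sellers receive ps = 64.64 + 4 = 68.64; q' = 733 − 6·64.64 = 345.16.
The subsidy expands output by 345.16 − 332.68 = 12.48 past the efficient level; on those units the gap between marginal cost and willingness to pay runs from 0 up to 4.
DWL = ½ × 4 × 12.48 = 24.96.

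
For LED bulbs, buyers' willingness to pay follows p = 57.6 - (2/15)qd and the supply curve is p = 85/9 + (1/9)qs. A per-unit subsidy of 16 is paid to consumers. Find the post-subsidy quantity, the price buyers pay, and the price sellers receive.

q' = 2887/11; buyers pay 746/33; sellers receive 1274/33

Pre-subsidy: 57.6 - (2/15)q = 85/9 + (1/9)q gives q* = 197 and p* = 94/3.
With the rebate, buyers effectively pay pb = ps − 16, where ps is the price sellers receive.
On the curves, pb = 57.6 - (2/15)q and ps = 85/9 + (1/9)q; the wedge ps − pb = 16 gives 85/9 + (1/9)q − (57.6 - (2/15)q) = 16, so q' = 2887/11.
Then pb = 57.6 − (2/15)·(2887/11) = 746/33 and ps = 85/9 + (1/9)·(2887/11) = 1274/33.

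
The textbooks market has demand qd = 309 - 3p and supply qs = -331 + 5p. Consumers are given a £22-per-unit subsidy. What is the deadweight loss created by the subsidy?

Deadweight loss = £453.75

Pre-subsidy: 309 - 3p = -331 + 5p gives p* = 80, q* = 69.
With the rebate, buyers effectively pay pb = ps − 22, where ps is the price sellers receive.
Demand in terms of ps becomes qd = 309 − 3(ps − 22) = 375 - 3ps. Setting this equal to supply: 375 - 3ps = -331 + 5ps, so ps = 88.25.
Buyers pay pb = 88.25 − 22 = 66.25; q' = -331 + 5·88.25 = 110.25.
The subsidy expands output by 110.25 − 69 = 41.25 past the efficient level; on those units the gap between marginal cost and willingness to pay runs from 0 up to 22.
DWL = ½ × 22 × 41.25 = 453.75.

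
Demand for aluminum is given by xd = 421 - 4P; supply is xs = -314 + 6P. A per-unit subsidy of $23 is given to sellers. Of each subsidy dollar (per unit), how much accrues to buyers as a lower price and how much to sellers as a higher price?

Pre-subsidy: 421 - 4P = -314 + 6P gives P* = 73.5, x* = 127.
With the subsidy, sellers receive Ps = Pb + 23 for each unit, where Pb is the price buyers pay.
Supply in terms of Pb becomes xs = -314 + 6(Pb + 23) = -176 + 6Pb. Setting this equal to demand: 421 - 4Pb = -176 + 6Pb, so Pb = 59.7.
Sellers receive Ps = 59.7 + 23 = 82.7; x' = 421 − 4·59.7 = 182.2.
Buyers' price falls by P* − Pb = 73.5 − 59.7 = 13.8; sellers' price rises by Ps − P* = 82.7 − 73.5 = 9.2.

Buyers gain $13.8 per unit; sellers gain $9.2 per unit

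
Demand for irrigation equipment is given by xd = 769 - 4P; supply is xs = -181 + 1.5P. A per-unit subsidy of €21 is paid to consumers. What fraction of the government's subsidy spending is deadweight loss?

DWL / government spending = 126/1111

Pre-subsidy: 769 - 4P = -181 + 1.5P gives P* = 1900/11, x* = 859/11.
With the rebate, buyers effectively pay Pb = Ps − 21, where Ps is the price sellers receive.
Demand in terms of Ps becomes xd = 769 − 4(Ps − 21) = 853 - 4Ps. Setting this equal to supply: 853 - 4Ps = -181 + 1.5Ps, so Ps = 188.
Buyers pay Pb = 188 − 21 = 167; x' = -181 + 1.5·188 = 101.
ΔCS = ½(859/11 + 101)(1900/11 − 167) = 62055/121; ΔPS = ½(859/11 + 101)(188 − 1900/11) = 165480/121.
Government spending = 21 × 101 = 2121.
DWL = ½ × 21 × (101 − 859/11) = 2646/11; fraction = (2646/11) / 2121 = 126/1111.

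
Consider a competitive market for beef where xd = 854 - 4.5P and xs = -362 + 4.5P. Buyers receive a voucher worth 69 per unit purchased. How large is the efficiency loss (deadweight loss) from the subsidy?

Pre-subsidy: 854 - 4.5P = -362 + 4.5P gives P* = 1216/9, x* = 246.
With the rebate, buyers effectively pay Pb = Ps − 69, where Ps is the price sellers receive.
Demand in terms of Ps becomes xd = 854 − 4.5(Ps − 69) = 1164.5 - 4.5Ps. Setting this equal to supply: 1164.5 - 4.5Ps = -362 + 4.5Ps, so Ps = 3053/18.
Buyers pay Pb = 3053/18 − 69 = 1811/18; x' = -362 + 4.5·(3053/18) = 401.25.
The subsidy expands output by 401.25 − 246 = 155.25 past the efficient level; on those units the gap between marginal cost and willingness to pay runs from 0 up to 69.
DWL = ½ × 69 × 155.25 = 5356.125.

Deadweight loss = 5356.125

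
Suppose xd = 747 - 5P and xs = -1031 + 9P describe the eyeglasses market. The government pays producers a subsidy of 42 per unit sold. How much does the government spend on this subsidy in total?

Government cost = 10374

Pre-subsidy: 747 - 5P = -1031 + 9P gives P* = 127, x* = 112.
With the subsidy, sellers receive Ps = Pb + 42 for each unit, where Pb is the price buyers pay.
Supply in terms of Pb becomes xs = -1031 + 9(Pb + 42) = -653 + 9Pb. Setting this equal to demand: 747 - 5Pb = -653 + 9Pb, so Pb = 100.
Sellers receive Ps = 100 + 42 = 142; x' = 747 − 5·100 = 247.
Government outlay = subsidy × quantity = 42 × 247 = 10374.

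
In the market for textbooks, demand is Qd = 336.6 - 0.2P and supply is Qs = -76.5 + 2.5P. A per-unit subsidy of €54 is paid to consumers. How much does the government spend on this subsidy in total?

Pre-subsidy: 336.6 - 0.2P = -76.5 + 2.5P gives P* = 153, Q* = 306.
With the rebate, buyers effectively pay Pb = Ps − 54, where Ps is the price sellers receive.
Demand in terms of Ps becomes Qd = 336.6 − 0.2(Ps − 54) = 347.4 - 0.2Ps. Setting this equal to supply: 347.4 - 0.2Ps = -76.5 + 2.5Ps, so Ps = 157.
Buyers pay Pb = 157 − 54 = 103; Q' = -76.5 + 2.5·157 = 316.
Government outlay = subsidy × quantity = 54 × 316 = 17064.

Government cost = €17064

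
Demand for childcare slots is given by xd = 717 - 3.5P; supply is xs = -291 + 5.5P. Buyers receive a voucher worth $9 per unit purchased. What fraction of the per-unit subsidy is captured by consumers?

Pre-subsidy: 717 - 3.5P = -291 + 5.5P gives P* = 112, x* = 325.
With the rebate, buyers effectively pay Pb = Ps − 9, where Ps is the price sellers receive.
Demand in terms of Ps becomes xd = 717 − 3.5(Ps − 9) = 748.5 - 3.5Ps. Setting this equal to supply: 748.5 - 3.5Ps = -291 + 5.5Ps, so Ps = 115.5.
Buyers pay Pb = 115.5 − 9 = 106.5; x' = -291 + 5.5·115.5 = 344.25.
Buyers' price falls by P* − Pb = 112 − 106.5 = 5.5; sellers' price rises by Ps − P* = 115.5 − 112 = 3.5.
So consumers capture 5.5/9 = 11/18 of each unit of subsidy.

Consumer share = 11/18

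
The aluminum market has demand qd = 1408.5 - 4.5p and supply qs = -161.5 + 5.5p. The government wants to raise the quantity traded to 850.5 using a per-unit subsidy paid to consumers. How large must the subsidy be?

Required subsidy s = 60 per unit

At q = 850.5, invert demand for the buyer price: pb = (1408.5 − 850.5)/4.5 = 124; invert supply for the seller price: ps = (850.5 − (-161.5))/5.5 = 184.
The subsidy must fill the gap: s = ps − pb = 184 − 124 = 60.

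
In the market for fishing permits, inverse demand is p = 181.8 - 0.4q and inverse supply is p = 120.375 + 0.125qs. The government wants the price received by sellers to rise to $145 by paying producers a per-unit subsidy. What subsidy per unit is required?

Required subsidy s = $42 per unit

At a seller price of 145, quantity supplied is -963 + 8·145 = 197.
Buyers absorb 197 only when they pay pb = 181.8 − 0.4·197 = 103.
s = ps − pb = 145 − 103 = 42.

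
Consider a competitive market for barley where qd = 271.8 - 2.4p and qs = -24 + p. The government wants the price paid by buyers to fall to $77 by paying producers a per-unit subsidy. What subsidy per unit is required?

At a buyer price of 77, quantity demanded is 271.8 − 2.4·77 = 87.
Sellers supply 87 only when they receive ps with -24 + 1·ps = 87, i.e. ps = 111.
s = ps − pb = 111 − 77 = 34.

Required subsidy s = $34 per unit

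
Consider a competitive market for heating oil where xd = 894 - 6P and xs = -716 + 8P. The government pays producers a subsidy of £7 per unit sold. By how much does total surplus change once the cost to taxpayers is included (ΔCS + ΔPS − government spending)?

Pre-subsidy: 894 - 6P = -716 + 8P gives P* = 115, x* = 204.
With the subsidy, sellers receive Ps = Pb + 7 for each unit, where Pb is the price buyers pay.
Supply in terms of Pb becomes xs = -716 + 8(Pb + 7) = -660 + 8Pb. Setting this equal to demand: 894 - 6Pb = -660 + 8Pb, so Pb = 111.
Sellers receive Ps = 111 + 7 = 118; x' = 894 − 6·111 = 228.
ΔCS = ½(204 + 228)(115 − 111) = 864; ΔPS = ½(204 + 228)(118 − 115) = 648.
Government spending = 7 × 228 = 1596.
Net change = 864 + 648 − 1596 = -84. The loss equals the DWL triangle ½·7·24.

Net change in total surplus = -£84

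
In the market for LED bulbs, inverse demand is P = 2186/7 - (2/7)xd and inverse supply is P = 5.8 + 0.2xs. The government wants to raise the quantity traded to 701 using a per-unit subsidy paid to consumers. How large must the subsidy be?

Required subsidy s = 34 per unit

At x = 701, from the demand curve buyers pay Pb = 2186/7 − (2/7)·701 = 112; from the supply curve sellers need Ps = 5.8 + 0.2·701 = 146.
The subsidy must fill the gap: s = Ps − Pb = 146 − 112 = 34.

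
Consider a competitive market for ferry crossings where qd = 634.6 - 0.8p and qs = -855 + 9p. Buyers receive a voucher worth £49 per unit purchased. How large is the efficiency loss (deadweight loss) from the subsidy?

Pre-subsidy: 634.6 - 0.8p = -855 + 9p gives p* = 152, q* = 513.
With the rebate, buyers effectively pay pb = ps − 49, where ps is the price sellers receive.
Demand in terms of ps becomes qd = 634.6 − 0.8(ps − 49) = 673.8 - 0.8ps. Setting this equal to supply: 673.8 - 0.8ps = -855 + 9ps, so ps = 156.
Buyers pay pb = 156 − 49 = 107; q' = -855 + 9·156 = 549.
The subsidy expands output by 549 − 513 = 36 past the efficient level; on those units the gap between marginal cost and willingness to pay runs from 0 up to 49.
DWL = ½ × 49 × 36 = 882.

Deadweight loss = £882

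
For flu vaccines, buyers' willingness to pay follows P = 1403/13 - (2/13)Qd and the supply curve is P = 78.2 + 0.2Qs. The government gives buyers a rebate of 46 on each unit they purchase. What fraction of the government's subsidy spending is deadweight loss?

DWL / government spending = 65/214

Pre-subsidy: 1403/13 - (2/13)Q = 78.2 + 0.2Q gives Q* = 84 and P* = 95.
With the rebate, buyers effectively pay Pb = Ps − 46, where Ps is the price sellers receive.
On the curves, Pb = 1403/13 - (2/13)Q and Ps = 78.2 + 0.2Q; the wedge Ps − Pb = 46 gives 78.2 + 0.2Q − (1403/13 - (2/13)Q) = 46, so Q' = 214.
Then Pb = 1403/13 − (2/13)·214 = 75 and Ps = 78.2 + 0.2·214 = 121.
ΔCS = ½(84 + 214)(95 − 75) = 2980; ΔPS = ½(84 + 214)(121 − 95) = 3874.
Government spending = 46 × 214 = 9844.
DWL = ½ × 46 × (214 − 84) = 2990; fraction = 2990 / 9844 = 65/214.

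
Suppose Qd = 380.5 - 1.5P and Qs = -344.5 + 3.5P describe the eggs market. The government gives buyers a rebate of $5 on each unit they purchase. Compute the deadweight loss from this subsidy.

Pre-subsidy: 380.5 - 1.5P = -344.5 + 3.5P gives P* = 145, Q* = 163.
With the rebate, buyers effectively pay Pb = Ps − 5, where Ps is the price sellers receive.
Demand in terms of Ps becomes Qd = 380.5 − 1.5(Ps − 5) = 388 - 1.5Ps. Setting this equal to supply: 388 - 1.5Ps = -344.5 + 3.5Ps, so Ps = 146.5.
Buyers pay Pb = 146.5 − 5 = 141.5; Q' = -344.5 + 3.5·146.5 = 168.25.
The subsidy expands output by 168.25 − 163 = 5.25 past the efficient level; on those units the gap between marginal cost and willingness to pay runs from 0 up to 5.
DWL = ½ × 5 × 5.25 = 13.125.

Deadweight loss = $13.125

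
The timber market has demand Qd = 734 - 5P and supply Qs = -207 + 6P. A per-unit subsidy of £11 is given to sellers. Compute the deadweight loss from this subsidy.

Pre-subsidy: 734 - 5P = -207 + 6P gives P* = 941/11, Q* = 3369/11.
With the subsidy, sellers receive Ps = Pb + 11 for each unit, where Pb is the price buyers pay.
Supply in terms of Pb becomes Qs = -207 + 6(Pb + 11) = -141 + 6Pb. Setting this equal to demand: 734 - 5Pb = -141 + 6Pb, so Pb = 875/11.
Sellers receive Ps = 875/11 + 11 = 996/11; Q' = 734 − 5·(875/11) = 3699/11.
The subsidy expands output by 3699/11 − 3369/11 = 30 past the efficient level; on those units the gap between marginal cost and willingness to pay runs from 0 up to 11.
DWL = ½ × 11 × 30 = 165.

Deadweight loss = £165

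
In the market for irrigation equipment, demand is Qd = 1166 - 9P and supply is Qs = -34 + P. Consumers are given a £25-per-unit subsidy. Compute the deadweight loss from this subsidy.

Pre-subsidy: 1166 - 9P = -34 + P gives P* = 120, Q* = 86.
With the rebate, buyers effectively pay Pb = Ps − 25, where Ps is the price sellers receive.
Demand in terms of Ps becomes Qd = 1166 − 9(Ps − 25) = 1391 - 9Ps. Setting this equal to supply: 1391 - 9Ps = -34 + Ps, so Ps = 142.5.
Buyers pay Pb = 142.5 − 25 = 117.5; Q' = -34 + 1·142.5 = 108.5.
The subsidy expands output by 108.5 − 86 = 22.5 past the efficient level; on those units the gap between marginal cost and willingness to pay runs from 0 up to 25.
DWL = ½ × 25 × 22.5 = 281.25.

Deadweight loss = £281.25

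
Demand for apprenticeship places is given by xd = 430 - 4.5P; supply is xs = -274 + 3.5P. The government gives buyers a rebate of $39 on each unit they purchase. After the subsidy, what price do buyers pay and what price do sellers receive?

Pre-subsidy: 430 - 4.5P = -274 + 3.5P gives P* = 88, x* = 34.
With the rebate, buyers effectively pay Pb = Ps − 39, where Ps is the price sellers receive.
Demand in terms of Ps becomes xd = 430 − 4.5(Ps − 39) = 605.5 - 4.5Ps. Setting this equal to supply: 605.5 - 4.5Ps = -274 + 3.5Ps, so Ps = 109.9375.
Buyers pay Pb = 109.9375 − 39 = 70.9375; x' = -274 + 3.5·109.9375 = 110.78125.

Buyers pay $70.9375; sellers receive $109.9375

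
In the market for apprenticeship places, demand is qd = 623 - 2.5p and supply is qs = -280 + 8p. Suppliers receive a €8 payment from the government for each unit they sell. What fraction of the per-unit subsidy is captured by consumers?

Consumer share = 16/21

Pre-subsidy: 623 - 2.5p = -280 + 8p gives p* = 86, q* = 408.
With the subsidy, sellers receive ps = pb + 8 for each unit, where pb is the price buyers pay.
Supply in terms of pb becomes qs = -280 + 8(pb + 8) = -216 + 8pb. Setting this equal to demand: 623 - 2.5pb = -216 + 8pb, so pb = 1678/21.
Sellers receive ps = 1678/21 + 8 = 1846/21; q' = 623 − 2.5·(1678/21) = 8888/21.
Buyers' price falls by p* − pb = 86 − 1678/21 = 128/21; sellers' price rises by ps − p* = 1846/21 − 86 = 40/21.
So consumers capture (128/21)/8 = 16/21 of each unit of subsidy.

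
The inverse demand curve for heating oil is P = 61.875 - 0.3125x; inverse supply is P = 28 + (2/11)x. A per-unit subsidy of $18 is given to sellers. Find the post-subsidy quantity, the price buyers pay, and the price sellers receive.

x' = 9130/87; buyers pay 2530/87; sellers receive 4096/87

Pre-subsidy: 61.875 - 0.3125x = 28 + (2/11)x gives x* = 5962/87 and P* = 3520/87.
With the subsidy, sellers receive Ps = Pb + 18 for each unit, where Pb is the price buyers pay.
On the curves, Pb = 61.875 - 0.3125x and Ps = 28 + (2/11)x; the wedge Ps − Pb = 18 gives 28 + (2/11)x − (61.875 - 0.3125x) = 18, so x' = 9130/87.
Then Pb = 61.875 − 0.3125·(9130/87) = 2530/87 and Ps = 28 + (2/11)·(9130/87) = 4096/87.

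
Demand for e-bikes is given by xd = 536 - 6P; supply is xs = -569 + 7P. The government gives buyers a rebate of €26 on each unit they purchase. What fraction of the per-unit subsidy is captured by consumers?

Consumer share = 7/13

Pre-subsidy: 536 - 6P = -569 + 7P gives P* = 85, x* = 26.
With the rebate, buyers effectively pay Pb = Ps − 26, where Ps is the price sellers receive.
Demand in terms of Ps becomes xd = 536 − 6(Ps − 26) = 692 - 6Ps. Setting this equal to supply: 692 - 6Ps = -569 + 7Ps, so Ps = 97.
Buyers pay Pb = 97 − 26 = 71; x' = -569 + 7·97 = 110.
Buyers' price falls by P* − Pb = 85 − 71 = 14; sellers' price rises by Ps − P* = 97 − 85 = 12.
So consumers capture 14/26 = 7/13 of each unit of subsidy.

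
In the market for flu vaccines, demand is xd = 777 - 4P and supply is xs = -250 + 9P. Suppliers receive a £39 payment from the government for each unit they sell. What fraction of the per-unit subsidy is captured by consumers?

Pre-subsidy: 777 - 4P = -250 + 9P gives P* = 79, x* = 461.
With the subsidy, sellers receive Ps = Pb + 39 for each unit, where Pb is the price buyers pay.
Supply in terms of Pb becomes xs = -250 + 9(Pb + 39) = 101 + 9Pb. Setting this equal to demand: 777 - 4Pb = 101 + 9Pb, so Pb = 52.
Sellers receive Ps = 52 + 39 = 91; x' = 777 − 4·52 = 569.
Buyers' price falls by P* − Pb = 79 − 52 = 27; sellers' price rises by Ps − P* = 91 − 79 = 12.
So consumers capture 27/39 = 9/13 of each unit of subsidy.

Consumer share = 9/13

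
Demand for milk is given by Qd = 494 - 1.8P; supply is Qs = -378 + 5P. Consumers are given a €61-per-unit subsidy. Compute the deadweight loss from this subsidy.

Pre-subsidy: 494 - 1.8P = -378 + 5P gives P* = 2180/17, Q* = 4474/17.
With the rebate, buyers effectively pay Pb = Ps − 61, where Ps is the price sellers receive.
Demand in terms of Ps becomes Qd = 494 − 1.8(Ps − 61) = 603.8 - 1.8Ps. Setting this equal to supply: 603.8 - 1.8Ps = -378 + 5Ps, so Ps = 4909/34.
Buyers pay Pb = 4909/34 − 61 = 2835/34; Q' = -378 + 5·(4909/34) = 11693/34.
The subsidy expands output by 11693/34 − 4474/17 = 2745/34 past the efficient level; on those units the gap between marginal cost and willingness to pay runs from 0 up to 61.
DWL = ½ × 61 × 2745/34 = 167445/68.

Deadweight loss = 167445/68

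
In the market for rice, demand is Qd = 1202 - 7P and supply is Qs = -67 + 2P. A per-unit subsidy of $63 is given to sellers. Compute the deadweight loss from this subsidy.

Deadweight loss = $3087

Pre-subsidy: 1202 - 7P = -67 + 2P gives P* = 141, Q* = 215.
With the subsidy, sellers receive Ps = Pb + 63 for each unit, where Pb is the price buyers pay.
Supply in terms of Pb becomes Qs = -67 + 2(Pb + 63) = 59 + 2Pb. Setting this equal to demand: 1202 - 7Pb = 59 + 2Pb, so Pb = 127.
Sellers receive Ps = 127 + 63 = 190; Q' = 1202 − 7·127 = 313.
The subsidy expands output by 313 − 215 = 98 past the efficient level; on those units the gap between marginal cost and willingness to pay runs from 0 up to 63.
DWL = ½ × 63 × 98 = 3087.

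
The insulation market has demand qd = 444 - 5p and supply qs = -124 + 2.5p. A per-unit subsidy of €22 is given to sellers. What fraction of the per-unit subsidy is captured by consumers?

Pre-subsidy: 444 - 5p = -124 + 2.5p gives p* = 1136/15, q* = 196/3.
With the subsidy, sellers receive ps = pb + 22 for each unit, where pb is the price buyers pay.
Supply in terms of pb becomes qs = -124 + 2.5(pb + 22) = -69 + 2.5pb. Setting this equal to demand: 444 - 5pb = -69 + 2.5pb, so pb = 68.4.
Sellers receive ps = 68.4 + 22 = 90.4; q' = 444 − 5·68.4 = 102.
Buyers' price falls by p* − pb = 1136/15 − 68.4 = 22/3; sellers' price rises by ps − p* = 90.4 − 1136/15 = 44/3.
So consumers capture (22/3)/22 = 1/3 of each unit of subsidy.

Consumer share = 1/3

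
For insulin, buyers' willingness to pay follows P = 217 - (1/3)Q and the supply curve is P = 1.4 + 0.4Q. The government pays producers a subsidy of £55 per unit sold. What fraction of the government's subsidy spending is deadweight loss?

Pre-subsidy: 217 - (1/3)Q = 1.4 + 0.4Q gives Q* = 294 and P* = 119.
With the subsidy, sellers receive Ps = Pb + 55 for each unit, where Pb is the price buyers pay.
On the curves, Pb = 217 - (1/3)Q and Ps = 1.4 + 0.4Q; the wedge Ps − Pb = 55 gives 1.4 + 0.4Q − (217 - (1/3)Q) = 55, so Q' = 369.
Then Pb = 217 − (1/3)·369 = 94 and Ps = 1.4 + 0.4·369 = 149.
ΔCS = ½(294 + 369)(119 − 94) = 8287.5; ΔPS = ½(294 + 369)(149 − 119) = 9945.
Government spending = 55 × 369 = 20295.
DWL = ½ × 55 × (369 − 294) = 2062.5; fraction = 2062.5 / 20295 = 25/246.

DWL / government spending = 25/246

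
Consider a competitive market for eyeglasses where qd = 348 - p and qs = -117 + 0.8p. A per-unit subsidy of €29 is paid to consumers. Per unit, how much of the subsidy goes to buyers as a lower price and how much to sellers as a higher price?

Pre-subsidy: 348 - p = -117 + 0.8p gives p* = 775/3, q* = 269/3.
With the rebate, buyers effectively pay pb = ps − 29, where ps is the price sellers receive.
Demand in terms of ps becomes qd = 348 − 1(ps − 29) = 377 - ps. Setting this equal to supply: 377 - ps = -117 + 0.8ps, so ps = 2470/9.
Buyers pay pb = 2470/9 − 29 = 2209/9; q' = -117 + 0.8·(2470/9) = 923/9.
Buyers' price falls by p* − pb = 775/3 − 2209/9 = 116/9; sellers' price rises by ps − p* = 2470/9 − 775/3 = 145/9.

Buyers gain 116/9 per unit; sellers gain 145/9 per unit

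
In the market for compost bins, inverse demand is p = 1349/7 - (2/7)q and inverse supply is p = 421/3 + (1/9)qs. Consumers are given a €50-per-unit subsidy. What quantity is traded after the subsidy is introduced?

q' = 258

Pre-subsidy: 1349/7 - (2/7)q = 421/3 + (1/9)q gives q* = 132 and p* = 155.
With the rebate, buyers effectively pay pb = ps − 50, where ps is the price sellers receive.
On the curves, pb = 1349/7 - (2/7)q and ps = 421/3 + (1/9)q; the wedge ps − pb = 50 gives 421/3 + (1/9)q − (1349/7 - (2/7)q) = 50, so q' = 258.
Then pb = 1349/7 − (2/7)·258 = 119 and ps = 421/3 + (1/9)·258 = 169.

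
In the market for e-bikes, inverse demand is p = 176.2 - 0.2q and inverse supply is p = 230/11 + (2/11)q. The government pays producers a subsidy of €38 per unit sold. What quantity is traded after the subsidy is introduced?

q' = 10631/21

Pre-subsidy: 176.2 - 0.2q = 230/11 + (2/11)q gives q* = 2847/7 and p* = 664/7.
With the subsidy, sellers receive ps = pb + 38 for each unit, where pb is the price buyers pay.
On the curves, pb = 176.2 - 0.2q and ps = 230/11 + (2/11)q; the wedge ps − pb = 38 gives 230/11 + (2/11)q − (176.2 - 0.2q) = 38, so q' = 10631/21.
Then pb = 176.2 − 0.2·(10631/21) = 1574/21 and ps = 230/11 + (2/11)·(10631/21) = 2372/21.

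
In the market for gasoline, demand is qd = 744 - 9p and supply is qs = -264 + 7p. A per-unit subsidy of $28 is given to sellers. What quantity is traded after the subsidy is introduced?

Pre-subsidy: 744 - 9p = -264 + 7p gives p* = 63, q* = 177.
With the subsidy, sellers receive ps = pb + 28 for each unit, where pb is the price buyers pay.
Supply in terms of pb becomes qs = -264 + 7(pb + 28) = -68 + 7pb. Setting this equal to demand: 744 - 9pb = -68 + 7pb, so pb = 50.75.
Sellers receive ps = 50.75 + 28 = 78.75; q' = 744 − 9·50.75 = 287.25.

q' = 287.25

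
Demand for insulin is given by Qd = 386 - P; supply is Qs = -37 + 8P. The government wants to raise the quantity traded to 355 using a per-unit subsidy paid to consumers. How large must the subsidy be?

At Q = 355, invert demand for the buyer price: Pb = (386 − 355)/1 = 31; invert supply for the seller price: Ps = (355 − (-37))/8 = 49.
The subsidy must fill the gap: s = Ps − Pb = 49 − 31 = 18.

Required subsidy s = 18 per unit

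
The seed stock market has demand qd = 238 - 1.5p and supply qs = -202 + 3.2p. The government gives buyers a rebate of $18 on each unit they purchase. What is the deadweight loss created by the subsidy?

Deadweight loss = 7776/47

Pre-subsidy: 238 - 1.5p = -202 + 3.2p gives p* = 4400/47, q* = 4586/47.
With the rebate, buyers effectively pay pb = ps − 18, where ps is the price sellers receive.
Demand in terms of ps becomes qd = 238 − 1.5(ps − 18) = 265 - 1.5ps. Setting this equal to supply: 265 - 1.5ps = -202 + 3.2ps, so ps = 4670/47.
Buyers pay pb = 4670/47 − 18 = 3824/47; q' = -202 + 3.2·(4670/47) = 5450/47.
The subsidy expands output by 5450/47 − 4586/47 = 864/47 past the efficient level; on those units the gap between marginal cost and willingness to pay runs from 0 up to 18.
DWL = ½ × 18 × 864/47 = 7776/47.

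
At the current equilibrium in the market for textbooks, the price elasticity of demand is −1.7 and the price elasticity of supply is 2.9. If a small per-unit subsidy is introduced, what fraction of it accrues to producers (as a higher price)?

For a small subsidy around the equilibrium, the benefit split depends on the relative slopes, which at a point are proportional to the elasticities.
Buyer share = εs/(εs + |εd|) = 2.9/(2.9 + 1.7) = 29/46; seller share = |εd|/(εs + |εd|) = 17/46.
So producers capture 17/46 of the subsidy.

Producer share = 17/46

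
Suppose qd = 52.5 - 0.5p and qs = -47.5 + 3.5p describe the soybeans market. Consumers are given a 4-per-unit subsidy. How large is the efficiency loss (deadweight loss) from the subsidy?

Deadweight loss = 3.5

Pre-subsidy: 52.5 - 0.5p = -47.5 + 3.5p gives p* = 25, q* = 40.
With the rebate, buyers effectively pay pb = ps − 4, where ps is the price sellers receive.
Demand in terms of ps becomes qd = 52.5 − 0.5(ps − 4) = 54.5 - 0.5ps. Setting this equal to supply: 54.5 - 0.5ps = -47.5 + 3.5ps, so ps = 25.5.
Buyers pay pb = 25.5 − 4 = 21.5; q' = -47.5 + 3.5·25.5 = 41.75.
The subsidy expands output by 41.75 − 40 = 1.75 past the efficient level; on those units the gap between marginal cost and willingness to pay runs from 0 up to 4.
DWL = ½ × 4 × 1.75 = 3.5.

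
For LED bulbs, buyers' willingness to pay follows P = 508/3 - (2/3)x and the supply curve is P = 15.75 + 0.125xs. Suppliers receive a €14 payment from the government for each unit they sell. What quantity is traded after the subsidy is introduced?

Pre-subsidy: 508/3 - (2/3)x = 15.75 + 0.125x gives x* = 194 and P* = 40.
With the subsidy, sellers receive Ps = Pb + 14 for each unit, where Pb is the price buyers pay.
On the curves, Pb = 508/3 - (2/3)x and Ps = 15.75 + 0.125x; the wedge Ps − Pb = 14 gives 15.75 + 0.125x − (508/3 - (2/3)x) = 14, so x' = 4022/19.
Then Pb = 508/3 − (2/3)·(4022/19) = 536/19 and Ps = 15.75 + 0.125·(4022/19) = 802/19.

x' = 4022/19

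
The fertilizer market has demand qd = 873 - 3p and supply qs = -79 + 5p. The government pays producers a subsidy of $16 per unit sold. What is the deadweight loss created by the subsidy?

Pre-subsidy: 873 - 3p = -79 + 5p gives p* = 119, q* = 516.
With the subsidy, sellers receive ps = pb + 16 for each unit, where pb is the price buyers pay.
Supply in terms of pb becomes qs = -79 + 5(pb + 16) = 1 + 5pb. Setting this equal to demand: 873 - 3pb = 1 + 5pb, so pb = 109.
Sellers receive ps = 109 + 16 = 125; q' = 873 − 3·109 = 546.
The subsidy expands output by 546 − 516 = 30 past the efficient level; on those units the gap between marginal cost and willingness to pay runs from 0 up to 16.
DWL = ½ × 16 × 30 = 240.

Deadweight loss = $240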